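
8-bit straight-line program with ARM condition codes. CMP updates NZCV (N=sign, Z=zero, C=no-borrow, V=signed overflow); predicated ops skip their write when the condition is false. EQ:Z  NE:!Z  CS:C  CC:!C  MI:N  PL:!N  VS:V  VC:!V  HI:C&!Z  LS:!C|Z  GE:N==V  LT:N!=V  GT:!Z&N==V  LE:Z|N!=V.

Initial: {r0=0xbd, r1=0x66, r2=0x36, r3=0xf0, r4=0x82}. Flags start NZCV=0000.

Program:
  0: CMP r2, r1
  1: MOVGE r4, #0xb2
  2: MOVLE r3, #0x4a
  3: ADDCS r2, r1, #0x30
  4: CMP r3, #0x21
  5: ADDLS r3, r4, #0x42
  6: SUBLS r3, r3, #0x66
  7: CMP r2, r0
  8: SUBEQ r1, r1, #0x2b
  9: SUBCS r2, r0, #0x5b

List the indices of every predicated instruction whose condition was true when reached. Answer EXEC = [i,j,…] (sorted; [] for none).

EXEC = [2]

[0] flags=1000 → (cmp)
[1] flags=1000 GE?F → skip
[2] flags=1000 LE?T → r3=0x4a
[3] flags=1000 CS?F → skip
[4] flags=0010 → (cmp)
[5] flags=0010 LS?F → skip
[6] flags=0010 LS?F → skip
[7] flags=0000 → (cmp)
[8] flags=0000 EQ?F → skip
[9] flags=0000 CS?F → skip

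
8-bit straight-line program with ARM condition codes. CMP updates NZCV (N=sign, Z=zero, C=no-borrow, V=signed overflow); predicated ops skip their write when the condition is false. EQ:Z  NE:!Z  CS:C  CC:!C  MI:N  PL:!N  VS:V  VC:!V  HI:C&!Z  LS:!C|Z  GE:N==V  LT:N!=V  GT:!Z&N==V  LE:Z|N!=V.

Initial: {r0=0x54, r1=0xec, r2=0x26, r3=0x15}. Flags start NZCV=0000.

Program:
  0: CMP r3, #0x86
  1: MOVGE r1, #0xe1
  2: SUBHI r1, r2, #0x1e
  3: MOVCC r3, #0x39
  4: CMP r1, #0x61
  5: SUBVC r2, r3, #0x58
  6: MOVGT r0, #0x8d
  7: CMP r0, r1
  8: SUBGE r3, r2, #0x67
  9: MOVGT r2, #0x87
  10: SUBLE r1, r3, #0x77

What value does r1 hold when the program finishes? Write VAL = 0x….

[0] flags=1001 → (cmp)
[1] flags=1001 GE?T → r1=0xe1
[2] flags=1001 HI?F → skip
[3] flags=1001 CC?T → r3=0x39
[4] flags=1010 → (cmp)
[5] flags=1010 VC?T → r2=0xe1
[6] flags=1010 GT?F → skip
[7] flags=0000 → (cmp)
[8] flags=0000 GE?T → r3=0x7a
[9] flags=0000 GT?T → r2=0x87
[10] flags=0000 LE?F → skip

VAL = 0xe1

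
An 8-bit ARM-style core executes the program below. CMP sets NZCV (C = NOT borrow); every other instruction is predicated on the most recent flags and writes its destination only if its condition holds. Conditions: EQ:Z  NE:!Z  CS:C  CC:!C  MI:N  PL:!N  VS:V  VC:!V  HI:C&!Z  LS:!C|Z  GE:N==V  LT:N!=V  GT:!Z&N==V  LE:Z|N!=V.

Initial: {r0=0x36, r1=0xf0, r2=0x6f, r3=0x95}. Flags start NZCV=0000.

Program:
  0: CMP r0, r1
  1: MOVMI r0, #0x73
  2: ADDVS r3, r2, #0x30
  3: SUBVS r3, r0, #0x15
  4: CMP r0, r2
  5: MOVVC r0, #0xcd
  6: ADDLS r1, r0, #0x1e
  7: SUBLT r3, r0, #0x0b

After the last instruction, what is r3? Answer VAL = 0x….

[0] flags=0000 → (cmp)
[1] flags=0000 MI?F → skip
[2] flags=0000 VS?F → skip
[3] flags=0000 VS?F → skip
[4] flags=1000 → (cmp)
[5] flags=1000 VC?T → r0=0xcd
[6] flags=1000 LS?T → r1=0xeb
[7] flags=1000 LT?T → r3=0xc2

VAL = 0xc2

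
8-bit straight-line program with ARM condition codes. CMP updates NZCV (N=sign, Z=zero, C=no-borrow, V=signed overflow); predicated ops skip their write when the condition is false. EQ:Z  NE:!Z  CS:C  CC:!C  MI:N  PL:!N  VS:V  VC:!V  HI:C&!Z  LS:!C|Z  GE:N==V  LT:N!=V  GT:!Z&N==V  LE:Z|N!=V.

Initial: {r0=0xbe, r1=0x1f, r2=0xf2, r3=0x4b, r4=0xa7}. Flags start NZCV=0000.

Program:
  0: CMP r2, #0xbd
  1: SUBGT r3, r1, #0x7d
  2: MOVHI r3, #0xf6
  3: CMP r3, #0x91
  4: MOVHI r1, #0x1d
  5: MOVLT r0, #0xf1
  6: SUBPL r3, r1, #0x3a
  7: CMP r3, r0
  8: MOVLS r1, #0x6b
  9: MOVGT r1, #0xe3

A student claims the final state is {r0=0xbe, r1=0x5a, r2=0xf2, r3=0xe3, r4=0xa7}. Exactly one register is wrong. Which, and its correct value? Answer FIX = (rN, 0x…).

[0] flags=0010 → (cmp)
[1] flags=0010 GT?T → r3=0xa2
[2] flags=0010 HI?T → r3=0xf6
[3] flags=0010 → (cmp)
[4] flags=0010 HI?T → r1=0x1d
[5] flags=0010 LT?F → skip
[6] flags=0010 PL?T → r3=0xe3
[7] flags=0010 → (cmp)
[8] flags=0010 LS?F → skip
[9] flags=0010 GT?T → r1=0xe3

FIX = (r1, 0xe3)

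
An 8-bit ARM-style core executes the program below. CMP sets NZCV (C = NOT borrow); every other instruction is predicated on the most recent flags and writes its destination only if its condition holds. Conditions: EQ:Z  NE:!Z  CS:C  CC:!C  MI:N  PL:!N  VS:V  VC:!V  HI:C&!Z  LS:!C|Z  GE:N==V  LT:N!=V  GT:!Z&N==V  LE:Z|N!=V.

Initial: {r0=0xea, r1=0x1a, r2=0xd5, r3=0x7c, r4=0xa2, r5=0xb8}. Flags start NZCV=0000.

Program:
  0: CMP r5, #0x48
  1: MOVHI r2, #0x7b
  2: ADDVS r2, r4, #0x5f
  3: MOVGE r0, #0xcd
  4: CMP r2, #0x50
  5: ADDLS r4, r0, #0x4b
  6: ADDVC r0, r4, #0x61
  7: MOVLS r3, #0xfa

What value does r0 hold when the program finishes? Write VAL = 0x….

VAL = 0x96

0: ✓ CMP  NZCV=0011
1: ✓ MOVHI  r2←0x7b
2: ✓ ADDVS  r2←0x01
3: · MOVGE
4: ✓ CMP  NZCV=1000
5: ✓ ADDLS  r4←0x35
6: ✓ ADDVC  r0←0x96
7: ✓ MOVLS  r3←0xfa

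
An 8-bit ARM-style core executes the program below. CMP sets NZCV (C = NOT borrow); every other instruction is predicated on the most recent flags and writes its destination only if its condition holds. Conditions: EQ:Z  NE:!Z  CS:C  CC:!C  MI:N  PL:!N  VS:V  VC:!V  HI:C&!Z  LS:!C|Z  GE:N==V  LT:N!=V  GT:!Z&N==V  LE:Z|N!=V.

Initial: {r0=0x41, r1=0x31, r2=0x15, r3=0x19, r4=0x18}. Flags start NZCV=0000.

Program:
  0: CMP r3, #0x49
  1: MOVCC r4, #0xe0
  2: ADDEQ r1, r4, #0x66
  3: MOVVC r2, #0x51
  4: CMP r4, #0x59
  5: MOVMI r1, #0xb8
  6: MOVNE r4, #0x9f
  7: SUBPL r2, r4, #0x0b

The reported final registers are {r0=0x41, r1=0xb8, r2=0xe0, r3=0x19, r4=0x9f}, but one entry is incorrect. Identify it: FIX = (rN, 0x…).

FIX = (r2, 0x51)

0: ✓ CMP  NZCV=1000
1: ✓ MOVCC  r4←0xe0
2: · ADDEQ
3: ✓ MOVVC  r2←0x51
4: ✓ CMP  NZCV=1010
5: ✓ MOVMI  r1←0xb8
6: ✓ MOVNE  r4←0x9f
7: · SUBPL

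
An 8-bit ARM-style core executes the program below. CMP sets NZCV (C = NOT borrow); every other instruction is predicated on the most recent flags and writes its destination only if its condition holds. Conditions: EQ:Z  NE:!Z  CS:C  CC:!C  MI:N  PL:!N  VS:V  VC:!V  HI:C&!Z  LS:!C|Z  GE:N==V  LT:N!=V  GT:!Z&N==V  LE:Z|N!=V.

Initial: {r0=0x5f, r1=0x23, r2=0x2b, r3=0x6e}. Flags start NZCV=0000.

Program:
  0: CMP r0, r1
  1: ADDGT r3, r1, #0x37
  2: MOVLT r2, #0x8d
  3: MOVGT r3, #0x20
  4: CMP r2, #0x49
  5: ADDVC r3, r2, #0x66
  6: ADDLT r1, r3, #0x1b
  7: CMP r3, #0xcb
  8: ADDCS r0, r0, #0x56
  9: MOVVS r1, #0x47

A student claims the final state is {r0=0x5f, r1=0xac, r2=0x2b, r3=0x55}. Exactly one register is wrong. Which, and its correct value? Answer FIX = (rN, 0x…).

FIX = (r3, 0x91)

0: ✓ CMP  NZCV=0010
1: ✓ ADDGT  r3←0x5a
2: · MOVLT
3: ✓ MOVGT  r3←0x20
4: ✓ CMP  NZCV=1000
5: ✓ ADDVC  r3←0x91
6: ✓ ADDLT  r1←0xac
7: ✓ CMP  NZCV=1000
8: · ADDCS
9: · MOVVS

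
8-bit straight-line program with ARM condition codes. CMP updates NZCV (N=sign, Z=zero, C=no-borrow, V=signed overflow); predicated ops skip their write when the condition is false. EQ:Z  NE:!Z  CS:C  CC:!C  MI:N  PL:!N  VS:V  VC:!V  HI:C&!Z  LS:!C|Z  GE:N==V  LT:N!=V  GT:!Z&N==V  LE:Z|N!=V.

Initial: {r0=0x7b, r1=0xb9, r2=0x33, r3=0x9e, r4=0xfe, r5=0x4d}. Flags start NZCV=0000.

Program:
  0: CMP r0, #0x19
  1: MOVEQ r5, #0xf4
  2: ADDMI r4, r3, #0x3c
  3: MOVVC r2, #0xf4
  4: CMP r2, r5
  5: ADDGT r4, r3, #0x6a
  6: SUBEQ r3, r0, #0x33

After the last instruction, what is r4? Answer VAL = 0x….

VAL = 0xfe

0: ✓ CMP  NZCV=0010
1: · MOVEQ
2: · ADDMI
3: ✓ MOVVC  r2←0xf4
4: ✓ CMP  NZCV=1010
5: · ADDGT
6: · SUBEQ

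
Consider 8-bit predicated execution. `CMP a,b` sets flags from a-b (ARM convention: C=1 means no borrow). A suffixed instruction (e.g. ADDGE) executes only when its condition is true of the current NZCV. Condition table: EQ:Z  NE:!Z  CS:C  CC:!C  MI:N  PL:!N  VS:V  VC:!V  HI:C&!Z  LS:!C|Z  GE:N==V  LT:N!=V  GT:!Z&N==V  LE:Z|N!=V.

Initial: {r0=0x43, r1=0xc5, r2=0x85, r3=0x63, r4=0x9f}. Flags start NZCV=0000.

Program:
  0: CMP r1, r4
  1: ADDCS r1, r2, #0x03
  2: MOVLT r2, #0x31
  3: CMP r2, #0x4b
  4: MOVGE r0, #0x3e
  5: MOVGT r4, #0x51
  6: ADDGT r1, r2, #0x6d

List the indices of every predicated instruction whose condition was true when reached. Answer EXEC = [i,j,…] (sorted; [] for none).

EXEC = [1]

[0] flags=0010 → (cmp)
[1] flags=0010 CS?T → r1=0x88
[2] flags=0010 LT?F → skip
[3] flags=0011 → (cmp)
[4] flags=0011 GE?F → skip
[5] flags=0011 GT?F → skip
[6] flags=0011 GT?F → skip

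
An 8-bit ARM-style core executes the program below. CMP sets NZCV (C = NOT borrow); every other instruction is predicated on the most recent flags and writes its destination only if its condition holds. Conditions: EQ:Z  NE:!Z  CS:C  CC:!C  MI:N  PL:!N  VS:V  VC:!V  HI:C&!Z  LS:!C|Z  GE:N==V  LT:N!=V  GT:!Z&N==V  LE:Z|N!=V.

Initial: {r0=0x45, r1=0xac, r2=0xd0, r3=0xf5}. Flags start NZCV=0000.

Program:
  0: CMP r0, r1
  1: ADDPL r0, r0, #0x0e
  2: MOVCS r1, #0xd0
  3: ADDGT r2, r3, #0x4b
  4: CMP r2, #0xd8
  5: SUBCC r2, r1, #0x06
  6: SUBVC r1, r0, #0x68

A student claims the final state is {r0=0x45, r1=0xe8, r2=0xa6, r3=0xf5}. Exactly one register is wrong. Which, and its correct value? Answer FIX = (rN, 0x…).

FIX = (r1, 0xdd)

0: ✓ CMP  NZCV=1001
1: · ADDPL
2: · MOVCS
3: ✓ ADDGT  r2←0x40
4: ✓ CMP  NZCV=0000
5: ✓ SUBCC  r2←0xa6
6: ✓ SUBVC  r1←0xdd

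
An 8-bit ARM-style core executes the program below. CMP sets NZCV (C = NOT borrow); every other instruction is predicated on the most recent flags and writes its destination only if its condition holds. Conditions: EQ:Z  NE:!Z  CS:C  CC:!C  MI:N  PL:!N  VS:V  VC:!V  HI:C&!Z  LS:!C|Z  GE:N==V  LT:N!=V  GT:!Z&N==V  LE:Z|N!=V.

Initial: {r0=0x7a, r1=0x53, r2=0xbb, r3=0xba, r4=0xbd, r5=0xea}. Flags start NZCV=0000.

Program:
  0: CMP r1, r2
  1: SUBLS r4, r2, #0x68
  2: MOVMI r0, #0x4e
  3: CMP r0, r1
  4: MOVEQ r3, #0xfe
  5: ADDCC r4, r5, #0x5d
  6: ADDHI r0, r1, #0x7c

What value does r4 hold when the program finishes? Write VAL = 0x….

VAL = 0x47

0: ✓ CMP  NZCV=1001
1: ✓ SUBLS  r4←0x53
2: ✓ MOVMI  r0←0x4e
3: ✓ CMP  NZCV=1000
4: · MOVEQ
5: ✓ ADDCC  r4←0x47
6: · ADDHI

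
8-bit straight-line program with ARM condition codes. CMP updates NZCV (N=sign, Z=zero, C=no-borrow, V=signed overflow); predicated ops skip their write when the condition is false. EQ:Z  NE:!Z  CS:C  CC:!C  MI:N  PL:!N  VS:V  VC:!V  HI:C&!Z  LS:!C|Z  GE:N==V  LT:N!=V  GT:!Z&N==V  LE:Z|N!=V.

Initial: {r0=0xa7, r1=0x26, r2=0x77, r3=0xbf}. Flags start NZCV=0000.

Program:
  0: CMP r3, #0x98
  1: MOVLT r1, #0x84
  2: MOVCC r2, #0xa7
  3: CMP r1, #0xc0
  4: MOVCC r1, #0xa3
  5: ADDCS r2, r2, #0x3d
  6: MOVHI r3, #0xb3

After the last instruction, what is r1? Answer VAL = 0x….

[0] flags=0010 → (cmp)
[1] flags=0010 LT?F → skip
[2] flags=0010 CC?F → skip
[3] flags=0000 → (cmp)
[4] flags=0000 CC?T → r1=0xa3
[5] flags=0000 CS?F → skip
[6] flags=0000 HI?F → skip

VAL = 0xa3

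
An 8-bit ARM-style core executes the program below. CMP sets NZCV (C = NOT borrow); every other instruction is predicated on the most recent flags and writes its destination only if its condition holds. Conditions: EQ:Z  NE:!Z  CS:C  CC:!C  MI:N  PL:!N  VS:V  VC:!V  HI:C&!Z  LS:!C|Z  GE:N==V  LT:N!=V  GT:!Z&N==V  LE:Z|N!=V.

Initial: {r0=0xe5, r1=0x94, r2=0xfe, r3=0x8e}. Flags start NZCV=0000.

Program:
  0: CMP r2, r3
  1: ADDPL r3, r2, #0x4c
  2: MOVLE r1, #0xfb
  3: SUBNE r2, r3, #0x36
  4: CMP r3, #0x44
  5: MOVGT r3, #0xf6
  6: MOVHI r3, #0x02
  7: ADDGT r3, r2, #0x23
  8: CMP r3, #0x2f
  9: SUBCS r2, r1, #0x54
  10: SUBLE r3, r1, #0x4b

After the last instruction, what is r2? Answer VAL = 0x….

[0] flags=0010 → (cmp)
[1] flags=0010 PL?T → r3=0x4a
[2] flags=0010 LE?F → skip
[3] flags=0010 NE?T → r2=0x14
[4] flags=0010 → (cmp)
[5] flags=0010 GT?T → r3=0xf6
[6] flags=0010 HI?T → r3=0x02
[7] flags=0010 GT?T → r3=0x37
[8] flags=0010 → (cmp)
[9] flags=0010 CS?T → r2=0x40
[10] flags=0010 LE?F → skip

VAL = 0x40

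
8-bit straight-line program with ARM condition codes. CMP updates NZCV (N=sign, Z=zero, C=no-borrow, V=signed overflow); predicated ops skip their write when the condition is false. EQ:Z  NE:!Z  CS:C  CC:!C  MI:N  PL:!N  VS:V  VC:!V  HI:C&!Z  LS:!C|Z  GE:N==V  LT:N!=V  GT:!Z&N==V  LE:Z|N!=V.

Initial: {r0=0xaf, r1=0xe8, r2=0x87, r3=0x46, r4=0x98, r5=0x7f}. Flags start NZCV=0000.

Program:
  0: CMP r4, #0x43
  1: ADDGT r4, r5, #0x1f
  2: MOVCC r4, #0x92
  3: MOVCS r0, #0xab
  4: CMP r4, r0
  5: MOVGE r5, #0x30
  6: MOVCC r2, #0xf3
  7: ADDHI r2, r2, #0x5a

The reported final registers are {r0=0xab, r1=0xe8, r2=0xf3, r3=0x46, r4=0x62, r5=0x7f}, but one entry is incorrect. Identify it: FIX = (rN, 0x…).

FIX = (r4, 0x98)

0: ✓ CMP  NZCV=0011
1: · ADDGT
2: · MOVCC
3: ✓ MOVCS  r0←0xab
4: ✓ CMP  NZCV=1000
5: · MOVGE
6: ✓ MOVCC  r2←0xf3
7: · ADDHI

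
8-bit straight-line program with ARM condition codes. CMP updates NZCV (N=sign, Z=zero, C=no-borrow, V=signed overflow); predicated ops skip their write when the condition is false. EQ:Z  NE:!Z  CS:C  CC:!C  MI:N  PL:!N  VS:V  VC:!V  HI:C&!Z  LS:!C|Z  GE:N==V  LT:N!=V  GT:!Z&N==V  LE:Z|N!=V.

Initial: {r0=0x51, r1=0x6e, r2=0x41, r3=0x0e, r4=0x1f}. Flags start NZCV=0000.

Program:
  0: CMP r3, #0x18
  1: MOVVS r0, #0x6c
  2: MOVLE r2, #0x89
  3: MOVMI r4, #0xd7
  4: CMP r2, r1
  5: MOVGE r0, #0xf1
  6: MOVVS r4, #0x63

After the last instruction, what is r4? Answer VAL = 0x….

[0] flags=1000 → (cmp)
[1] flags=1000 VS?F → skip
[2] flags=1000 LE?T → r2=0x89
[3] flags=1000 MI?T → r4=0xd7
[4] flags=0011 → (cmp)
[5] flags=0011 GE?F → skip
[6] flags=0011 VS?T → r4=0x63

VAL = 0x63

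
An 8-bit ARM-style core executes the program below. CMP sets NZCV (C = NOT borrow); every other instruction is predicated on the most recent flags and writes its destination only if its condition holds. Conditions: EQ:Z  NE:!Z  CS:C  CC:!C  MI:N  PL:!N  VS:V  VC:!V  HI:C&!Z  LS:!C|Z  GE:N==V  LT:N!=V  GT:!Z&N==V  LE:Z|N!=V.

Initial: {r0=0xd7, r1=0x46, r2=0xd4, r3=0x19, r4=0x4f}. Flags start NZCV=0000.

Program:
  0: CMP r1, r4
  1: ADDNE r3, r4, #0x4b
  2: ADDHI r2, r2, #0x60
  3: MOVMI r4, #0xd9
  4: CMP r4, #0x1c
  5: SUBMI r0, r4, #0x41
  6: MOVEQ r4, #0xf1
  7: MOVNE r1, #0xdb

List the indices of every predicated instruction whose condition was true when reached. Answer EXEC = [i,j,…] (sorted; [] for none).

EXEC = [1,3,5,7]

[0] flags=1000 → (cmp)
[1] flags=1000 NE?T → r3=0x9a
[2] flags=1000 HI?F → skip
[3] flags=1000 MI?T → r4=0xd9
[4] flags=1010 → (cmp)
[5] flags=1010 MI?T → r0=0x98
[6] flags=1010 EQ?F → skip
[7] flags=1010 NE?T → r1=0xdb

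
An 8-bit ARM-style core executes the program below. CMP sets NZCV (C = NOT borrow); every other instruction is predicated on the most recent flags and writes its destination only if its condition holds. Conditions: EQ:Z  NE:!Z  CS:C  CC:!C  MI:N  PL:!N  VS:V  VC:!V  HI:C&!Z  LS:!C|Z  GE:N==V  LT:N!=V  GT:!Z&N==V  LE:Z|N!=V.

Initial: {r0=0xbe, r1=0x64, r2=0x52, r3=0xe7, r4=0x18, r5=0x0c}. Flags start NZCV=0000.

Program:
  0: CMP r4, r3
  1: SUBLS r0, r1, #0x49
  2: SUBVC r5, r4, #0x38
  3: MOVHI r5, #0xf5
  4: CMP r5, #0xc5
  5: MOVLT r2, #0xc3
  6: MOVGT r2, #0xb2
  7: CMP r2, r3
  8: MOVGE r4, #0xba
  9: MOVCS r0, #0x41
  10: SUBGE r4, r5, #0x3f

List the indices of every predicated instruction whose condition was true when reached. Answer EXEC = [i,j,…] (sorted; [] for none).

0: ✓ CMP  NZCV=0000
1: ✓ SUBLS  r0←0x1b
2: ✓ SUBVC  r5←0xe0
3: · MOVHI
4: ✓ CMP  NZCV=0010
5: · MOVLT
6: ✓ MOVGT  r2←0xb2
7: ✓ CMP  NZCV=1000
8: · MOVGE
9: · MOVCS
10: · SUBGE

EXEC = [1,2,6]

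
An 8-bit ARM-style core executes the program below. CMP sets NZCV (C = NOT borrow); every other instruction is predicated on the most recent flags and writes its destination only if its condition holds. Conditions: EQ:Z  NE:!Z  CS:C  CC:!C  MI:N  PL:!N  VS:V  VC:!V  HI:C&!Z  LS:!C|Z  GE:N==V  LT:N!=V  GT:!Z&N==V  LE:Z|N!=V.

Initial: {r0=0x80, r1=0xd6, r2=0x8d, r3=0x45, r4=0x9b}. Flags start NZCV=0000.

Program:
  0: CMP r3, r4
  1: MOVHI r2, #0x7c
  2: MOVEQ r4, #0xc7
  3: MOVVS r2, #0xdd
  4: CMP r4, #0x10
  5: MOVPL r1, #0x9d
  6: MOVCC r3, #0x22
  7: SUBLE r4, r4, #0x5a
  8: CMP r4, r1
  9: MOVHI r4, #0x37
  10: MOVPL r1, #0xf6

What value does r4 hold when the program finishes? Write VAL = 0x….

VAL = 0x41

[0] flags=1001 → (cmp)
[1] flags=1001 HI?F → skip
[2] flags=1001 EQ?F → skip
[3] flags=1001 VS?T → r2=0xdd
[4] flags=1010 → (cmp)
[5] flags=1010 PL?F → skip
[6] flags=1010 CC?F → skip
[7] flags=1010 LE?T → r4=0x41
[8] flags=0000 → (cmp)
[9] flags=0000 HI?F → skip
[10] flags=0000 PL?T → r1=0xf6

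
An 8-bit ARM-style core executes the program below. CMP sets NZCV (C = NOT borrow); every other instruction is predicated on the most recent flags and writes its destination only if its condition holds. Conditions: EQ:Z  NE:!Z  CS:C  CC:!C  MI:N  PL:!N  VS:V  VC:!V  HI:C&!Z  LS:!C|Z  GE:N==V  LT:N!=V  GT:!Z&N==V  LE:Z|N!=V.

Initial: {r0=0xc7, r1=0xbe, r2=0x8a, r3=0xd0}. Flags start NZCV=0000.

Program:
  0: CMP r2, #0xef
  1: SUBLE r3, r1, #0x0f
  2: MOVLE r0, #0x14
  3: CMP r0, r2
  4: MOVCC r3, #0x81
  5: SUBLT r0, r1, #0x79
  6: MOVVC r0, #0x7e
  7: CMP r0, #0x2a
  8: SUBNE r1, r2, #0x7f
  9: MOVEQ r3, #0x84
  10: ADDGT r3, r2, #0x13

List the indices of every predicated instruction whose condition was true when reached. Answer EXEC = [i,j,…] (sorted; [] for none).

EXEC = [1,2,4,8]

0: ✓ CMP  NZCV=1000
1: ✓ SUBLE  r3←0xaf
2: ✓ MOVLE  r0←0x14
3: ✓ CMP  NZCV=1001
4: ✓ MOVCC  r3←0x81
5: · SUBLT
6: · MOVVC
7: ✓ CMP  NZCV=1000
8: ✓ SUBNE  r1←0x0b
9: · MOVEQ
10: · ADDGT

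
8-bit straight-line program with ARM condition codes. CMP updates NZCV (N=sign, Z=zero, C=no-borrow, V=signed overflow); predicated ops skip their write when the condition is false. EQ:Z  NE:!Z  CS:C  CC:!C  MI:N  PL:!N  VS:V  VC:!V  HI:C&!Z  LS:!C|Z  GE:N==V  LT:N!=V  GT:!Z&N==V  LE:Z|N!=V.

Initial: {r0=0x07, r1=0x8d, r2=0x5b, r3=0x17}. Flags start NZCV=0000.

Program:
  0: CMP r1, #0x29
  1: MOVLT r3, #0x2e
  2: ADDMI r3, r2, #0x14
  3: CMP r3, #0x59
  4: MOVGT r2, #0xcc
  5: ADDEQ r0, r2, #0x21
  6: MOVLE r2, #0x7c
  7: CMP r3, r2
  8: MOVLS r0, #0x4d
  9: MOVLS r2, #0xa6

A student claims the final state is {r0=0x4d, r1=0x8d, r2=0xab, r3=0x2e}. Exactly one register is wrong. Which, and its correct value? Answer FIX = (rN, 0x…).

0: ✓ CMP  NZCV=0011
1: ✓ MOVLT  r3←0x2e
2: · ADDMI
3: ✓ CMP  NZCV=1000
4: · MOVGT
5: · ADDEQ
6: ✓ MOVLE  r2←0x7c
7: ✓ CMP  NZCV=1000
8: ✓ MOVLS  r0←0x4d
9: ✓ MOVLS  r2←0xa6

FIX = (r2, 0xa6)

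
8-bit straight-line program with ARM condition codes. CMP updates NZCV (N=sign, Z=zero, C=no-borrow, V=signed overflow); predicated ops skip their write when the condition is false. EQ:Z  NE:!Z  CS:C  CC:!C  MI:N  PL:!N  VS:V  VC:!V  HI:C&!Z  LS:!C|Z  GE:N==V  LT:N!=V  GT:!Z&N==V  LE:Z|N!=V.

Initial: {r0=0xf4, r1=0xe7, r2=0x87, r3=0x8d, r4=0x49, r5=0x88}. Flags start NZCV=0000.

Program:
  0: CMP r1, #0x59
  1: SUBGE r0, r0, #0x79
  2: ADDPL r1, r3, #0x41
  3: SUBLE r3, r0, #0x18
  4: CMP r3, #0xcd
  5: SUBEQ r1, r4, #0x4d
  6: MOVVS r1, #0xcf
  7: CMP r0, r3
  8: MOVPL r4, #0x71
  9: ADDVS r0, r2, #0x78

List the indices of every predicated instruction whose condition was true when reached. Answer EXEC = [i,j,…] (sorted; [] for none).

EXEC = [3,8]

0: ✓ CMP  NZCV=1010
1: · SUBGE
2: · ADDPL
3: ✓ SUBLE  r3←0xdc
4: ✓ CMP  NZCV=0010
5: · SUBEQ
6: · MOVVS
7: ✓ CMP  NZCV=0010
8: ✓ MOVPL  r4←0x71
9: · ADDVS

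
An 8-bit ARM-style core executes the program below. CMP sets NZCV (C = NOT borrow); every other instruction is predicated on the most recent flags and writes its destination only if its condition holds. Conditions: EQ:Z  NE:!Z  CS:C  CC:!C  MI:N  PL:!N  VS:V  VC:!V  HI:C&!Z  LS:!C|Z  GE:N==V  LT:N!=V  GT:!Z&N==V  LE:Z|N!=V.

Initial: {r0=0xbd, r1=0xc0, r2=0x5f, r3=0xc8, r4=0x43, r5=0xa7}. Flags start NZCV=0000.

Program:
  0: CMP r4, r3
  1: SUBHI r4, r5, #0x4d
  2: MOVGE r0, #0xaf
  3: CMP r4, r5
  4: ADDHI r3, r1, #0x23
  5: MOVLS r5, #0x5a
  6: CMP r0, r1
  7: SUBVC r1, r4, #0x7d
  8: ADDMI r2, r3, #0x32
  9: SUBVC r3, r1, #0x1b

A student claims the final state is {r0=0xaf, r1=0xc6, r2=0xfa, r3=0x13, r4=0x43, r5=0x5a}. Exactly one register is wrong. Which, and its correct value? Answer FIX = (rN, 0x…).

[0] flags=0000 → (cmp)
[1] flags=0000 HI?F → skip
[2] flags=0000 GE?T → r0=0xaf
[3] flags=1001 → (cmp)
[4] flags=1001 HI?F → skip
[5] flags=1001 LS?T → r5=0x5a
[6] flags=1000 → (cmp)
[7] flags=1000 VC?T → r1=0xc6
[8] flags=1000 MI?T → r2=0xfa
[9] flags=1000 VC?T → r3=0xab

FIX = (r3, 0xab)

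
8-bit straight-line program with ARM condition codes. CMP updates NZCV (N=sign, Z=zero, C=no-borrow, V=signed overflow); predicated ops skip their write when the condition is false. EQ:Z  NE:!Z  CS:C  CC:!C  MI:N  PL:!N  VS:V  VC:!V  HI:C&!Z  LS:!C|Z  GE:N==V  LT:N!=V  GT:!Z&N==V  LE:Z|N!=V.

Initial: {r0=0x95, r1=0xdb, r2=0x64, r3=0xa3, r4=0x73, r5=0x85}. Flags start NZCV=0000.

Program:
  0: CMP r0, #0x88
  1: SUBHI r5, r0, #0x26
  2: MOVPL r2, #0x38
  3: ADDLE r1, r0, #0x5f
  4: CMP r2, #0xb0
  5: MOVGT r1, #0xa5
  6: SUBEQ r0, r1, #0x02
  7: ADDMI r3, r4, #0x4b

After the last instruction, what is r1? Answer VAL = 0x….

VAL = 0xa5

0: ✓ CMP  NZCV=0010
1: ✓ SUBHI  r5←0x6f
2: ✓ MOVPL  r2←0x38
3: · ADDLE
4: ✓ CMP  NZCV=1001
5: ✓ MOVGT  r1←0xa5
6: · SUBEQ
7: ✓ ADDMI  r3←0xbe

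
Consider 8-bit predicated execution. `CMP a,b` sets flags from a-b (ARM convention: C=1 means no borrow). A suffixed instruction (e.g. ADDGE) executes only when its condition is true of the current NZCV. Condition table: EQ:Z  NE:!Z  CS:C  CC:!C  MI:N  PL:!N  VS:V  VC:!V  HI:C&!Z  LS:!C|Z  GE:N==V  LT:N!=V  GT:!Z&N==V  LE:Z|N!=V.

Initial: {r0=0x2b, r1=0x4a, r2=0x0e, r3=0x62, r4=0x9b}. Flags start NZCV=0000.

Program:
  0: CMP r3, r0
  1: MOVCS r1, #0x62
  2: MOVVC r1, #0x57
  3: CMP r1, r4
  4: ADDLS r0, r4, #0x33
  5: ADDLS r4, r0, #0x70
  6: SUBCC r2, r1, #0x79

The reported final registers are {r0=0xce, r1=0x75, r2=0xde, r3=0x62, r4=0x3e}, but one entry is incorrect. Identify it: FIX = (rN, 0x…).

FIX = (r1, 0x57)

[0] flags=0010 → (cmp)
[1] flags=0010 CS?T → r1=0x62
[2] flags=0010 VC?T → r1=0x57
[3] flags=1001 → (cmp)
[4] flags=1001 LS?T → r0=0xce
[5] flags=1001 LS?T → r4=0x3e
[6] flags=1001 CC?T → r2=0xde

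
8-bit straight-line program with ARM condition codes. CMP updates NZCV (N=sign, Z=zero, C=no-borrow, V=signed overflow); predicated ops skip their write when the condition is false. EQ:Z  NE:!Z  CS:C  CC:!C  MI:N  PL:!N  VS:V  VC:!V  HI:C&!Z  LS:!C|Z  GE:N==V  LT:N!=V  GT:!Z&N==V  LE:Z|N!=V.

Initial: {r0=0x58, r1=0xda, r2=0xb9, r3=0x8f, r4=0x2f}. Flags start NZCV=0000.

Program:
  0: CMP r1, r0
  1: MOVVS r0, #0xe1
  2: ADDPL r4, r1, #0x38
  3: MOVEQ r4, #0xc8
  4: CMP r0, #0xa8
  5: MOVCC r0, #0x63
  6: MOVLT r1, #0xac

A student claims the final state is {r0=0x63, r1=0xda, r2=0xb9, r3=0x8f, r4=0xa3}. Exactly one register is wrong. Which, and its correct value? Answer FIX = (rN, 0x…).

0: ✓ CMP  NZCV=1010
1: · MOVVS
2: · ADDPL
3: · MOVEQ
4: ✓ CMP  NZCV=1001
5: ✓ MOVCC  r0←0x63
6: · MOVLT

FIX = (r4, 0x2f)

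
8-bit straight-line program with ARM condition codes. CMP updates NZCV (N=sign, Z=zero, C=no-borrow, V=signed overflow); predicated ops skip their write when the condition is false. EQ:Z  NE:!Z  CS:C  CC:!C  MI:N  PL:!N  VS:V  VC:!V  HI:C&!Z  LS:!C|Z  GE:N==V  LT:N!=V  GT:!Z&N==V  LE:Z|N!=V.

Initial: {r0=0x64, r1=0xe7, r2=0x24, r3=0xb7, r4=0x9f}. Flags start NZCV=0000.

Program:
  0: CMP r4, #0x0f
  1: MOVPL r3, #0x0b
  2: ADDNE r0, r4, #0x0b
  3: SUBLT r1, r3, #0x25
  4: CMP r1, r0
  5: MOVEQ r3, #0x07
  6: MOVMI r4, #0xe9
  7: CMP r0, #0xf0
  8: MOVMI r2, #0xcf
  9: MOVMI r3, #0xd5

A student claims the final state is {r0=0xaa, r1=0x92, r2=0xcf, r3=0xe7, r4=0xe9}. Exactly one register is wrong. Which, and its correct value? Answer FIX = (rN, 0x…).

FIX = (r3, 0xd5)

[0] flags=1010 → (cmp)
[1] flags=1010 PL?F → skip
[2] flags=1010 NE?T → r0=0xaa
[3] flags=1010 LT?T → r1=0x92
[4] flags=1000 → (cmp)
[5] flags=1000 EQ?F → skip
[6] flags=1000 MI?T → r4=0xe9
[7] flags=1000 → (cmp)
[8] flags=1000 MI?T → r2=0xcf
[9] flags=1000 MI?T → r3=0xd5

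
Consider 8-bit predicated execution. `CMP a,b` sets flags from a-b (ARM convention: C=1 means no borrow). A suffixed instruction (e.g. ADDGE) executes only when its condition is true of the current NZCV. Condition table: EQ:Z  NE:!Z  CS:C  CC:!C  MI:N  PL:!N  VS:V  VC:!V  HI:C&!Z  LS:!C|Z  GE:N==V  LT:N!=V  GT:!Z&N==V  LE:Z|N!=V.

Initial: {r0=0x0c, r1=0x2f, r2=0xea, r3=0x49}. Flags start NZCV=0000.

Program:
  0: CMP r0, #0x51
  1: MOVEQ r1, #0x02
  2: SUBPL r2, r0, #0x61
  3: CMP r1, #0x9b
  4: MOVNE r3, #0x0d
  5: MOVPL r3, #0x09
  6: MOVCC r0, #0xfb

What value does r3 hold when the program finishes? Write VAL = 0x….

VAL = 0x0d

[0] flags=1000 → (cmp)
[1] flags=1000 EQ?F → skip
[2] flags=1000 PL?F → skip
[3] flags=1001 → (cmp)
[4] flags=1001 NE?T → r3=0x0d
[5] flags=1001 PL?F → skip
[6] flags=1001 CC?T → r0=0xfb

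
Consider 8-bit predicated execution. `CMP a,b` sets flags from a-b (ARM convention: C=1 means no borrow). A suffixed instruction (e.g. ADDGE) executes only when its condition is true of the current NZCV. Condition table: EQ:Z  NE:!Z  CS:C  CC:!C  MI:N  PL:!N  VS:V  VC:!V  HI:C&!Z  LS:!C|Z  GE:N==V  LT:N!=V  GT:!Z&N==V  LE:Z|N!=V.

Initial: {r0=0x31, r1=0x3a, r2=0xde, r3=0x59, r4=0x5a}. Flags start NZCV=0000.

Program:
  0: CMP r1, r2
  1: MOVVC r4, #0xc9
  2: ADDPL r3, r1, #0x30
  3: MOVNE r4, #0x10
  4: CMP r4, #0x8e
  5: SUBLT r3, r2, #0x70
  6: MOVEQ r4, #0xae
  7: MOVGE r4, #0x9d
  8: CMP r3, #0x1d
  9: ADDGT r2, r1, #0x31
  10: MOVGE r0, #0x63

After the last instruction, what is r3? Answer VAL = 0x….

0: ✓ CMP  NZCV=0000
1: ✓ MOVVC  r4←0xc9
2: ✓ ADDPL  r3←0x6a
3: ✓ MOVNE  r4←0x10
4: ✓ CMP  NZCV=1001
5: · SUBLT
6: · MOVEQ
7: ✓ MOVGE  r4←0x9d
8: ✓ CMP  NZCV=0010
9: ✓ ADDGT  r2←0x6b
10: ✓ MOVGE  r0←0x63

VAL = 0x6a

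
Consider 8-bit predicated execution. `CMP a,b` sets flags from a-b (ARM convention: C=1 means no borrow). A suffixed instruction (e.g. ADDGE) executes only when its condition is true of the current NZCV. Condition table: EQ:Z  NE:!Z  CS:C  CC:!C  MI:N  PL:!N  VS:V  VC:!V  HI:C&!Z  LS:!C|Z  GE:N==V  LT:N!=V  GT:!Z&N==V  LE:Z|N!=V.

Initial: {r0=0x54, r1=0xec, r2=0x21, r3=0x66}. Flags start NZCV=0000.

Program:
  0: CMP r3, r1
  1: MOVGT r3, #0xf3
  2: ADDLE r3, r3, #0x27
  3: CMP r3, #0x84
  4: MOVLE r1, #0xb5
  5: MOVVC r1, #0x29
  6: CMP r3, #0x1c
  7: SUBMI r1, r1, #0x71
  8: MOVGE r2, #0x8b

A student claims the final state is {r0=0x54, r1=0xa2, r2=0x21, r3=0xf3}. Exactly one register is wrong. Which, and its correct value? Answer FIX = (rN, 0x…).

FIX = (r1, 0xb8)

0: ✓ CMP  NZCV=0000
1: ✓ MOVGT  r3←0xf3
2: · ADDLE
3: ✓ CMP  NZCV=0010
4: · MOVLE
5: ✓ MOVVC  r1←0x29
6: ✓ CMP  NZCV=1010
7: ✓ SUBMI  r1←0xb8
8: · MOVGE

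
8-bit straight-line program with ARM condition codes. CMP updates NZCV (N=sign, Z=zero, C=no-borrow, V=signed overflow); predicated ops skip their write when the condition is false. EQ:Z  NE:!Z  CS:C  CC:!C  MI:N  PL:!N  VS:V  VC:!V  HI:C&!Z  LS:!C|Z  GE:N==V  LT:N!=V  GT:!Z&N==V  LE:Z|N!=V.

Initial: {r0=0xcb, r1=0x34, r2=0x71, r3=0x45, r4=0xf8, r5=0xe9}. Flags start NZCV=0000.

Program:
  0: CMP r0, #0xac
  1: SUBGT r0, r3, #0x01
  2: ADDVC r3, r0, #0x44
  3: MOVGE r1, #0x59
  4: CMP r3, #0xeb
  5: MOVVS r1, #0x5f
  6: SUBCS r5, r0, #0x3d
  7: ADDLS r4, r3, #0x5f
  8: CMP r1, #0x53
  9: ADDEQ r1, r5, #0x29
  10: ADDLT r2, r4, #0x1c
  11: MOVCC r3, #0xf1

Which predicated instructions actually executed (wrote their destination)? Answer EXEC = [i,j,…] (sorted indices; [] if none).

EXEC = [1,2,3,7]

0: ✓ CMP  NZCV=0010
1: ✓ SUBGT  r0←0x44
2: ✓ ADDVC  r3←0x88
3: ✓ MOVGE  r1←0x59
4: ✓ CMP  NZCV=1000
5: · MOVVS
6: · SUBCS
7: ✓ ADDLS  r4←0xe7
8: ✓ CMP  NZCV=0010
9: · ADDEQ
10: · ADDLT
11: · MOVCC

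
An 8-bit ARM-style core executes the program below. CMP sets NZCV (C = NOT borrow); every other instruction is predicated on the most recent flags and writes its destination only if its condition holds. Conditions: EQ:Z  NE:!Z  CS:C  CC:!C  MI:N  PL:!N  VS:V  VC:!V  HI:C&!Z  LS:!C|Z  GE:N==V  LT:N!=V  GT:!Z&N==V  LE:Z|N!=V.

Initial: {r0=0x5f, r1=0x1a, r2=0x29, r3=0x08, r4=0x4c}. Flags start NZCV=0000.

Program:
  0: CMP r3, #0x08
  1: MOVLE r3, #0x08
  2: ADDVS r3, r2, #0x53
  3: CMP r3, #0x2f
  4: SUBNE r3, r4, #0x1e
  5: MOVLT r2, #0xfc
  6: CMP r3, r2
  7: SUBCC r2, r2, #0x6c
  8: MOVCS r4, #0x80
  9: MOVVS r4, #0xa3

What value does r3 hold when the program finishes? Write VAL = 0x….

VAL = 0x2e

0: ✓ CMP  NZCV=0110
1: ✓ MOVLE  r3←0x08
2: · ADDVS
3: ✓ CMP  NZCV=1000
4: ✓ SUBNE  r3←0x2e
5: ✓ MOVLT  r2←0xfc
6: ✓ CMP  NZCV=0000
7: ✓ SUBCC  r2←0x90
8: · MOVCS
9: · MOVVS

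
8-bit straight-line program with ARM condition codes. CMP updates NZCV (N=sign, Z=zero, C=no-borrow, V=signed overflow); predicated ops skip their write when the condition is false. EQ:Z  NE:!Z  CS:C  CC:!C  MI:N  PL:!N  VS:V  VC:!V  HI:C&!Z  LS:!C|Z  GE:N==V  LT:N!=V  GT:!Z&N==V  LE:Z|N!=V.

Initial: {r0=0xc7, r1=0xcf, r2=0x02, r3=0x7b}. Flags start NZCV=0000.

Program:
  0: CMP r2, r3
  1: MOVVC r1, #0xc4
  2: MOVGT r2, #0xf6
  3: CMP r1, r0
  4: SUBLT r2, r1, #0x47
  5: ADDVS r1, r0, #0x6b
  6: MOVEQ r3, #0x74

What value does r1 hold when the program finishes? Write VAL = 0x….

VAL = 0xc4

[0] flags=1000 → (cmp)
[1] flags=1000 VC?T → r1=0xc4
[2] flags=1000 GT?F → skip
[3] flags=1000 → (cmp)
[4] flags=1000 LT?T → r2=0x7d
[5] flags=1000 VS?F → skip
[6] flags=1000 EQ?F → skip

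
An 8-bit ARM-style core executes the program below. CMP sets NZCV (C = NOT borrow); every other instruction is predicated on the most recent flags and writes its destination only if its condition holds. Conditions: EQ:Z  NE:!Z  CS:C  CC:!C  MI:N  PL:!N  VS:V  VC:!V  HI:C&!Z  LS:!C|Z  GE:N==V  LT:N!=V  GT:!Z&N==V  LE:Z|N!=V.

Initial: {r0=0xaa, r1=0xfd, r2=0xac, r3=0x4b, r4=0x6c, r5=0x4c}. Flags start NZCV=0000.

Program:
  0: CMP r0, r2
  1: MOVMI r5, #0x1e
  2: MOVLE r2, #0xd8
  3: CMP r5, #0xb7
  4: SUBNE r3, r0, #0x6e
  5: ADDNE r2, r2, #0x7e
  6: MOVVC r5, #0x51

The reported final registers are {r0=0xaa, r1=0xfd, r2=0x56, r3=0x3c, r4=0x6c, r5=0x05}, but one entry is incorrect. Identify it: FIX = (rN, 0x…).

FIX = (r5, 0x51)

[0] flags=1000 → (cmp)
[1] flags=1000 MI?T → r5=0x1e
[2] flags=1000 LE?T → r2=0xd8
[3] flags=0000 → (cmp)
[4] flags=0000 NE?T → r3=0x3c
[5] flags=0000 NE?T → r2=0x56
[6] flags=0000 VC?T → r5=0x51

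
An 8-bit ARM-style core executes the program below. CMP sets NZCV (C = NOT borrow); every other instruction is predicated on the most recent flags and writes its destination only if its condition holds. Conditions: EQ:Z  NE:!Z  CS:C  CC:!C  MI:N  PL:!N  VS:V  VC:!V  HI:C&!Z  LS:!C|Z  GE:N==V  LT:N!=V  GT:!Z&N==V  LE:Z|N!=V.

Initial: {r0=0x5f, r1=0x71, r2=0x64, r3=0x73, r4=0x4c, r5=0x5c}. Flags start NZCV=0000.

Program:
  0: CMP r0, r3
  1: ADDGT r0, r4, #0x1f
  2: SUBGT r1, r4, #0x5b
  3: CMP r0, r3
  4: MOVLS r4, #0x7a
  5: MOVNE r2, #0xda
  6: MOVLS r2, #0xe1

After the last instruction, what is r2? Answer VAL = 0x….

VAL = 0xe1

[0] flags=1000 → (cmp)
[1] flags=1000 GT?F → skip
[2] flags=1000 GT?F → skip
[3] flags=1000 → (cmp)
[4] flags=1000 LS?T → r4=0x7a
[5] flags=1000 NE?T → r2=0xda
[6] flags=1000 LS?T → r2=0xe1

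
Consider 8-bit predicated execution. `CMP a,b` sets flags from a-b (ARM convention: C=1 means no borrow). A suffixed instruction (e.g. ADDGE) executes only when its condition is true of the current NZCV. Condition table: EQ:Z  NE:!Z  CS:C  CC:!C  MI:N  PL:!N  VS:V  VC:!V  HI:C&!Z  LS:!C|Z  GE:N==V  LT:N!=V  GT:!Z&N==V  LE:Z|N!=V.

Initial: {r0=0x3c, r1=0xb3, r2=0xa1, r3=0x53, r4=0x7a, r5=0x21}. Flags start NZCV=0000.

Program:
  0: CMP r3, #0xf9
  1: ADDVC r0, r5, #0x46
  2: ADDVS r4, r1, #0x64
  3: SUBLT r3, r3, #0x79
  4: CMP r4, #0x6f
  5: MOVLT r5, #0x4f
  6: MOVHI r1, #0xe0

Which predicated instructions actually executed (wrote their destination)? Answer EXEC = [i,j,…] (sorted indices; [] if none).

EXEC = [1,6]

0: ✓ CMP  NZCV=0000
1: ✓ ADDVC  r0←0x67
2: · ADDVS
3: · SUBLT
4: ✓ CMP  NZCV=0010
5: · MOVLT
6: ✓ MOVHI  r1←0xe0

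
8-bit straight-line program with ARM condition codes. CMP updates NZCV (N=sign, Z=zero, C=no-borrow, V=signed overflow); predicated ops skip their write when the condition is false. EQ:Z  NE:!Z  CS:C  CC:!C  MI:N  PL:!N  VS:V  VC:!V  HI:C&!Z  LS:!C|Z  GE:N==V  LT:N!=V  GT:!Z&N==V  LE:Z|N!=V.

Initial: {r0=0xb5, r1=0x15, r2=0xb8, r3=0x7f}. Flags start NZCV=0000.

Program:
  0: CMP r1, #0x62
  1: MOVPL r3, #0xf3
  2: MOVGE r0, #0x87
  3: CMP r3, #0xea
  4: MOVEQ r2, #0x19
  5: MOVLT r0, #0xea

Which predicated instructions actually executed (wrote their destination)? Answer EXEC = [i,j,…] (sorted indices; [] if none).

EXEC = []

[0] flags=1000 → (cmp)
[1] flags=1000 PL?F → skip
[2] flags=1000 GE?F → skip
[3] flags=1001 → (cmp)
[4] flags=1001 EQ?F → skip
[5] flags=1001 LT?F → skip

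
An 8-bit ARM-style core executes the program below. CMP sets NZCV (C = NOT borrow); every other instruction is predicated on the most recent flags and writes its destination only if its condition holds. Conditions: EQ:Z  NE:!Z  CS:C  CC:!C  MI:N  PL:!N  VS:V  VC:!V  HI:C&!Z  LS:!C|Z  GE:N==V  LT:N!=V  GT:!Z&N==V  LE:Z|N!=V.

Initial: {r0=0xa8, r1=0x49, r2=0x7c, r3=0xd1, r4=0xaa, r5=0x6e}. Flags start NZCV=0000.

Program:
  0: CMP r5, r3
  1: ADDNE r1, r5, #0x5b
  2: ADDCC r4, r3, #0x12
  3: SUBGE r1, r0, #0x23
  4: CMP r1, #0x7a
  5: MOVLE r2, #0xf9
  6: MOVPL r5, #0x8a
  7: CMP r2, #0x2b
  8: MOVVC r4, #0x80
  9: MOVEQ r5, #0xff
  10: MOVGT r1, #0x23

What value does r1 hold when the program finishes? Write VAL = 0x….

[0] flags=1001 → (cmp)
[1] flags=1001 NE?T → r1=0xc9
[2] flags=1001 CC?T → r4=0xe3
[3] flags=1001 GE?T → r1=0x85
[4] flags=0011 → (cmp)
[5] flags=0011 LE?T → r2=0xf9
[6] flags=0011 PL?T → r5=0x8a
[7] flags=1010 → (cmp)
[8] flags=1010 VC?T → r4=0x80
[9] flags=1010 EQ?F → skip
[10] flags=1010 GT?F → skip

VAL = 0x85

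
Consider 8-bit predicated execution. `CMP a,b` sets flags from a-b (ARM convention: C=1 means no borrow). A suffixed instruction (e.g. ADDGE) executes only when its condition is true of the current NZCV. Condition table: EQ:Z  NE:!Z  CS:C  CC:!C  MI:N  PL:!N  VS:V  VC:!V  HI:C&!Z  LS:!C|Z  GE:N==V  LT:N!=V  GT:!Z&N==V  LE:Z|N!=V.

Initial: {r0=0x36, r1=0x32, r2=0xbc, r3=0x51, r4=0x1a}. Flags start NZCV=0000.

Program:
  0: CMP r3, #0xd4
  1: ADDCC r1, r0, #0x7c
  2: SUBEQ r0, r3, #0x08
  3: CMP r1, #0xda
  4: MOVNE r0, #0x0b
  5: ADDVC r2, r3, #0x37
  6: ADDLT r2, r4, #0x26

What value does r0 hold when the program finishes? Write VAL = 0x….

VAL = 0x0b

[0] flags=0000 → (cmp)
[1] flags=0000 CC?T → r1=0xb2
[2] flags=0000 EQ?F → skip
[3] flags=1000 → (cmp)
[4] flags=1000 NE?T → r0=0x0b
[5] flags=1000 VC?T → r2=0x88
[6] flags=1000 LT?T → r2=0x40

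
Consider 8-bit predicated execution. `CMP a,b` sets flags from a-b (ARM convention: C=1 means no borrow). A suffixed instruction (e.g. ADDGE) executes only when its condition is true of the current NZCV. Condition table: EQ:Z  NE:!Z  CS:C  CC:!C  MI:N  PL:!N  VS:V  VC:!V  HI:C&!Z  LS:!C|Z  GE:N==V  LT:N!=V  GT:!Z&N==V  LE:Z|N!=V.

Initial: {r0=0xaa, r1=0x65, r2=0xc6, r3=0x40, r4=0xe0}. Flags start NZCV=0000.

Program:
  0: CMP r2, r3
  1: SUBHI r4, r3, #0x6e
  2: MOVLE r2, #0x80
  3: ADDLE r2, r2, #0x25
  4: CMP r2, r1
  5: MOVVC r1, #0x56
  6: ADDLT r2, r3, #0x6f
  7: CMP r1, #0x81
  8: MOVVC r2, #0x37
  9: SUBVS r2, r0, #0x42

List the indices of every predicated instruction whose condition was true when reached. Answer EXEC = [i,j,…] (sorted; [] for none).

EXEC = [1,2,3,6,9]

0: ✓ CMP  NZCV=1010
1: ✓ SUBHI  r4←0xd2
2: ✓ MOVLE  r2←0x80
3: ✓ ADDLE  r2←0xa5
4: ✓ CMP  NZCV=0011
5: · MOVVC
6: ✓ ADDLT  r2←0xaf
7: ✓ CMP  NZCV=1001
8: · MOVVC
9: ✓ SUBVS  r2←0x68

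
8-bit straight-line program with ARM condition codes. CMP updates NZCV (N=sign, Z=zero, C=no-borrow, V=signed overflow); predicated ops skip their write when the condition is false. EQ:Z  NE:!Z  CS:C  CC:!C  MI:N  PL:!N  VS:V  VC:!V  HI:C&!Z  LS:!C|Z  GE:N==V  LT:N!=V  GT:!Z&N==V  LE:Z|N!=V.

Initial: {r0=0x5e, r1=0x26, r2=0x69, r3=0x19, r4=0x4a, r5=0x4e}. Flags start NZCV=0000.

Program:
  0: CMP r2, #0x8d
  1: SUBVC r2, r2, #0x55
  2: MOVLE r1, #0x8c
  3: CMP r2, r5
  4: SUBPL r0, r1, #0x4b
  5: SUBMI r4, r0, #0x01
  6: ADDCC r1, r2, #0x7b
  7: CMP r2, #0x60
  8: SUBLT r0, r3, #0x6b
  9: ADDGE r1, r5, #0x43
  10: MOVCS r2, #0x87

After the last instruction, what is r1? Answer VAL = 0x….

VAL = 0x91

0: ✓ CMP  NZCV=1001
1: · SUBVC
2: · MOVLE
3: ✓ CMP  NZCV=0010
4: ✓ SUBPL  r0←0xdb
5: · SUBMI
6: · ADDCC
7: ✓ CMP  NZCV=0010
8: · SUBLT
9: ✓ ADDGE  r1←0x91
10: ✓ MOVCS  r2←0x87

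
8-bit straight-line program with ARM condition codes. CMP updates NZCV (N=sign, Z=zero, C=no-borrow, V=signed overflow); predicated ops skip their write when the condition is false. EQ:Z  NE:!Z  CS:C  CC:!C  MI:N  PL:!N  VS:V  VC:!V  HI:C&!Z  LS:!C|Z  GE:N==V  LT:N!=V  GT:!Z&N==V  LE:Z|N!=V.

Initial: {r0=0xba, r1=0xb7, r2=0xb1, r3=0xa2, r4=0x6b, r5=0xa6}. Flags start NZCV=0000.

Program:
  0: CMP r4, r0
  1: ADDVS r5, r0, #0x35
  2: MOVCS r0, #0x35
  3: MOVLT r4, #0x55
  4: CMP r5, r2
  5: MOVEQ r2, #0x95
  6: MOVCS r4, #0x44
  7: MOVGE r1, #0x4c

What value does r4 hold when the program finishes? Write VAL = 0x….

0: ✓ CMP  NZCV=1001
1: ✓ ADDVS  r5←0xef
2: · MOVCS
3: · MOVLT
4: ✓ CMP  NZCV=0010
5: · MOVEQ
6: ✓ MOVCS  r4←0x44
7: ✓ MOVGE  r1←0x4c

VAL = 0x44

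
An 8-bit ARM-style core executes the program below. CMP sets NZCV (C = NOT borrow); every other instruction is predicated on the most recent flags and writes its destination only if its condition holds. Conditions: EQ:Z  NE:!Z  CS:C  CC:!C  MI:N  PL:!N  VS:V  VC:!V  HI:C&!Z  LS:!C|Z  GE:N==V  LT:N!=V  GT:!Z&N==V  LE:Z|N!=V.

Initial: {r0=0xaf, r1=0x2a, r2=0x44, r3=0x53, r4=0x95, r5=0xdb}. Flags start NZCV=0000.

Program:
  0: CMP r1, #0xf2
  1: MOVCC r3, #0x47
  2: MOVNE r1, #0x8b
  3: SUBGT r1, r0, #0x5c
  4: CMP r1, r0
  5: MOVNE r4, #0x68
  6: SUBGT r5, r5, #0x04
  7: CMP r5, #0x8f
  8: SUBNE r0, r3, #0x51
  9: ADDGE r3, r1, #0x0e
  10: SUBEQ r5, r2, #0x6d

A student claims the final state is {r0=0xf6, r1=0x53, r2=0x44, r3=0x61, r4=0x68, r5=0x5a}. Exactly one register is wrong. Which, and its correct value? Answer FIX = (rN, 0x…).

FIX = (r5, 0xd7)

[0] flags=0000 → (cmp)
[1] flags=0000 CC?T → r3=0x47
[2] flags=0000 NE?T → r1=0x8b
[3] flags=0000 GT?T → r1=0x53
[4] flags=1001 → (cmp)
[5] flags=1001 NE?T → r4=0x68
[6] flags=1001 GT?T → r5=0xd7
[7] flags=0010 → (cmp)
[8] flags=0010 NE?T → r0=0xf6
[9] flags=0010 GE?T → r3=0x61
[10] flags=0010 EQ?F → skip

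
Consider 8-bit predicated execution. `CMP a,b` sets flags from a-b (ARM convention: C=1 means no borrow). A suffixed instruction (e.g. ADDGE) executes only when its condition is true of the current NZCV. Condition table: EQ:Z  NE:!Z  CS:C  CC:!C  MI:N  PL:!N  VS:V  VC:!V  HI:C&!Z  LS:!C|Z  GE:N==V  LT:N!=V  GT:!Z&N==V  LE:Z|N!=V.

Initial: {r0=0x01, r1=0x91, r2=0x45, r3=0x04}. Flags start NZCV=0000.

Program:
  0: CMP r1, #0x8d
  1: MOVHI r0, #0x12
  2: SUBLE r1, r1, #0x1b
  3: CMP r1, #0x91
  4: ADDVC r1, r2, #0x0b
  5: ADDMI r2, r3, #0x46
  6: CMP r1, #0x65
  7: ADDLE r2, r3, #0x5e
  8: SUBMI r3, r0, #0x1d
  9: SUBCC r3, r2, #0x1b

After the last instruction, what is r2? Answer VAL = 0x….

[0] flags=0010 → (cmp)
[1] flags=0010 HI?T → r0=0x12
[2] flags=0010 LE?F → skip
[3] flags=0110 → (cmp)
[4] flags=0110 VC?T → r1=0x50
[5] flags=0110 MI?F → skip
[6] flags=1000 → (cmp)
[7] flags=1000 LE?T → r2=0x62
[8] flags=1000 MI?T → r3=0xf5
[9] flags=1000 CC?T → r3=0x47

VAL = 0x62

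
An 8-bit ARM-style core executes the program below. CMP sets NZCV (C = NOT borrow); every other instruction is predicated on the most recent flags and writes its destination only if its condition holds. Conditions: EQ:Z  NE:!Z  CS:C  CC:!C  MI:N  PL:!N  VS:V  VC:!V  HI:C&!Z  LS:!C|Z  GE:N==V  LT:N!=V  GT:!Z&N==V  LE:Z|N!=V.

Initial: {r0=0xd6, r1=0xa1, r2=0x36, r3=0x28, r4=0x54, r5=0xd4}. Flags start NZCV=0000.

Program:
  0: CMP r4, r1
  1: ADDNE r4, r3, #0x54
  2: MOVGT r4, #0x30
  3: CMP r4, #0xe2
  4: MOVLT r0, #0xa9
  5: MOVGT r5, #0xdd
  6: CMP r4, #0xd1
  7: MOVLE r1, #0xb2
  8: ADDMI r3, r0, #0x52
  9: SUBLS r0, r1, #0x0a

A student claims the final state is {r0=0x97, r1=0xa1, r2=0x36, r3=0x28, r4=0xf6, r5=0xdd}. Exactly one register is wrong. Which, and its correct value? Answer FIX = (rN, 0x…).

0: ✓ CMP  NZCV=1001
1: ✓ ADDNE  r4←0x7c
2: ✓ MOVGT  r4←0x30
3: ✓ CMP  NZCV=0000
4: · MOVLT
5: ✓ MOVGT  r5←0xdd
6: ✓ CMP  NZCV=0000
7: · MOVLE
8: · ADDMI
9: ✓ SUBLS  r0←0x97

FIX = (r4, 0x30)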